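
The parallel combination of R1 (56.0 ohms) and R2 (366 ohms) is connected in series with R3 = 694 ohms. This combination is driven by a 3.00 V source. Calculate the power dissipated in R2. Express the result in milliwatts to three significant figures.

0.105 mW

First find R_p for the parallel pair, then treat R_p + R3 as a series loop.
R_p = (56.0×366)/(56.0+366) = 48.57 Ω
R_total = R_p + 694 = 48.57 + 694 = 742.6 Ω
I = V / R_total = 3.00 / 742.6 = 0.004040 A
Voltage across the parallel pair: V_p = I × R_p = 0.004040 × 48.57 = 0.1962 V
R2 has V_p across it, so P = V_p²/R2.
P_R2 = (0.1962)² / 366 = 0.0001052 W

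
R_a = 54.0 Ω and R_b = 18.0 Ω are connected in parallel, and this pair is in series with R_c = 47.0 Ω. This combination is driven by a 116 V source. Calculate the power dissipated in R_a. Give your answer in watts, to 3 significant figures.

12.4 W

Collapse the R_a‖R_b pair into one equivalent R_p; then R_p and R_c form a series string.
R_p = (54.0×18.0)/(54.0+18.0) = 13.50 Ω
R_total = R_p + 47.0 = 13.50 + 47.0 = 60.50 Ω
I = V / R_total = 116 / 60.50 = 1.917 A
Voltage across the parallel pair: V_p = I × R_p = 1.917 × 13.50 = 25.88 V
R_a sits across V_p; its power is V_p²/R.
P_R_a = (25.88)² / 54.0 = 12.41 W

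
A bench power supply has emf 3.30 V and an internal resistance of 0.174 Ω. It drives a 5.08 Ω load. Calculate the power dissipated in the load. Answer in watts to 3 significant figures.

2.00 W

Load and internal resistance form a series loop — compute the loop current, then the load power via I²R.
I = ε / (r + R) = 3.30 / (0.174 + 5.08) = 0.6281 A
P_load = I² R = (0.6281)² × 5.08 = 2.004 W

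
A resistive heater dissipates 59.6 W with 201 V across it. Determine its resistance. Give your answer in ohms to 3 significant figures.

678 Ω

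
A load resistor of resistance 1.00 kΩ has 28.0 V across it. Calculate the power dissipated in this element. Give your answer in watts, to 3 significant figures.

With V across and R both known, P = V²/R gives the dissipation directly.
P = (28.0 V)² / 1000 Ω = 0.7840 W

0.784 W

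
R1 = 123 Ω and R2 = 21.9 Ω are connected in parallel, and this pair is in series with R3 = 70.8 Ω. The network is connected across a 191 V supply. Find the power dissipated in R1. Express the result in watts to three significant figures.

Collapse the R1‖R2 pair into one equivalent R_p; then R_p and R3 form a series string.
R_p = (123×21.9)/(123+21.9) = 18.59 Ω
R_total = R_p + 70.8 = 18.59 + 70.8 = 89.39 Ω
I = V / R_total = 191 / 89.39 = 2.137 A
Voltage across the parallel pair: V_p = I × R_p = 2.137 × 18.59 = 39.72 V
R1 has V_p across it, so P = V_p²/R1.
P_R1 = (39.72)² / 123 = 12.83 W

12.8 W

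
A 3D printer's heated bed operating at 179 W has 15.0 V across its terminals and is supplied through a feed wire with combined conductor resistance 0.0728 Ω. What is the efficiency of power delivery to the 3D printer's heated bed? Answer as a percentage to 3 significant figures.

94.5 %

I = P / V = 179 / 15.0 = 11.93 A through the feed wire.
P_line = I² R_line = (11.93)² × 0.0728 = 10.37 W
P_source = P_load + P_line = 179.0 + 10.37 = 189.4 W
η = P_load / P_source = 179.0 / 189.4 = 0.9453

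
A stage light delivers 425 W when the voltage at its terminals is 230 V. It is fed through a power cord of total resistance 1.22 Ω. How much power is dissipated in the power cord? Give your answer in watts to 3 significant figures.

The power cord is a series resistance carrying the load current; its dissipation is I²R_line.
I = P / V = 425 / 230 = 1.848 A through the power cord.
P_line = I² R_line = (1.848)² × 1.22 = 4.166 W

4.17 W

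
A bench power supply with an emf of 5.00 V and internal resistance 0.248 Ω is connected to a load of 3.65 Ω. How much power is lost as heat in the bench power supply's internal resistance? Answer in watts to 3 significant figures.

0.408 W

r is in series with the load, so it carries the full circuit current — the loss in it is I²r.
I = ε / (r + R) = 5.00 / (0.248 + 3.65) = 1.283 A
P_int = I² r = (1.283)² × 0.248 = 0.4080 W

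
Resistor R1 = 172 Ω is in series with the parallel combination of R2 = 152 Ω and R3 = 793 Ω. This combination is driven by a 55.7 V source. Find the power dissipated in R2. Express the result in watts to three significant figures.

Replace R2 and R3 with their parallel equivalent so the circuit becomes R1 in series with R_p.
R_p = (152×793)/(152+793) = 127.6 Ω
R_total = 172 + 127.6 = 299.6 Ω
I = V / R_total = 55.7 / 299.6 = 0.1859 A
Voltage across the parallel pair: V_p = I × R_p = 0.1859 × 127.6 = 23.72 V
R2 is across V_p, so use P = V²/R for that branch.
P_R2 = (23.72)² / 152 = 3.701 W

3.70 W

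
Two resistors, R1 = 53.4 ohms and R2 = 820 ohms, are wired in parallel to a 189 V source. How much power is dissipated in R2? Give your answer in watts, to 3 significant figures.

43.6 W

Each parallel branch sees the full supply voltage, so P = V²/R applies directly to the target branch.
P_R2 = V² / R2 = (189)² / 820 Ω = 43.56 W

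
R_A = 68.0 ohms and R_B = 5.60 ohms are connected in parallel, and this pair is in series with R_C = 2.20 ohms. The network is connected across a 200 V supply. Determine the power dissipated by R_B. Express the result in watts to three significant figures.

Reduce the parallel combination to a single R_p; the circuit then becomes R_p in series with the remaining resistor.
R_p = (68.0×5.60)/(68.0+5.60) = 5.174 Ω
R_total = R_p + 2.20 = 5.174 + 2.20 = 7.374 Ω
I = V / R_total = 200 / 7.374 = 27.12 A
Voltage across the parallel pair: V_p = I × R_p = 27.12 × 5.174 = 140.3 V
R_B sits across V_p; its power is V_p²/R.
P_R_B = (140.3)² / 5.60 = 3517 W

3520 W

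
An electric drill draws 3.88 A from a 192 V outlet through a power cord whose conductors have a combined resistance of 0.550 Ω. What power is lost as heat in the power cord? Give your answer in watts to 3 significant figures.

The power cord and load are in series, so the same current flows in both; the loss is I²R_line.
The power cord carries the full 3.88 A.
P_line = I² R_line = (3.880)² × 0.550 = 8.280 W

8.28 W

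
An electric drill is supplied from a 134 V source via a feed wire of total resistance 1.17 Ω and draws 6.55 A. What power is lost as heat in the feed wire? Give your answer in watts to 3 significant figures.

50.2 W

Only the current and the line resistance are needed for the I²R loss.
The feed wire carries the full 6.55 A.
P_line = I² R_line = (6.550)² × 1.17 = 50.20 W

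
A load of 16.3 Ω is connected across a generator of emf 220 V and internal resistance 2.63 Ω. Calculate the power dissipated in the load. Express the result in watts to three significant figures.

With r and R in series, I = ε/(r+R); the load dissipates I²R.
I = ε / (r + R) = 220 / (2.63 + 16.3) = 11.62 A
P_load = I² R = (11.62)² × 16.3 = 2202 W

2200 W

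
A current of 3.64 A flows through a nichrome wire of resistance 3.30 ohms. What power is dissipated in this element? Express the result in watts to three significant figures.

43.7 W

Current and resistance are given, so P = I²R is the direct form.
P = (3.640 A)² × 3.30 Ω = 43.72 W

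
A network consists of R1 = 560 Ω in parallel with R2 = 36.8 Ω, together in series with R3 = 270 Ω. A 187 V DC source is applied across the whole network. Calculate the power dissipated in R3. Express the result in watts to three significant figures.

102 W

Combine R1 and R2 into their parallel equivalent first, reducing the network to two series resistors.
R_p = (560×36.8)/(560+36.8) = 34.53 Ω
R_total = R_p + 270 = 34.53 + 270 = 304.5 Ω
I = V / R_total = 187 / 304.5 = 0.6141 A
R3 is the series element, so its power is I²R.
P_R3 = (0.6141)² × 270 = 101.8 W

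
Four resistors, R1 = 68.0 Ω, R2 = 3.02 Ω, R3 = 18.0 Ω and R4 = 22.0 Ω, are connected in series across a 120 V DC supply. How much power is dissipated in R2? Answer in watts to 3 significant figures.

Since the resistors are in series they all carry the loop current I = V/R_total; the power in any one is I²R.
R_total = 68.0 + 3.02 + 18.0 + 22.0 = 111.0 Ω
I = V / R_total = 120 / 111.0 = 1.081 A
P_R2 = I² × R2 = (1.081)² × 3.02 = 3.528 W

3.53 W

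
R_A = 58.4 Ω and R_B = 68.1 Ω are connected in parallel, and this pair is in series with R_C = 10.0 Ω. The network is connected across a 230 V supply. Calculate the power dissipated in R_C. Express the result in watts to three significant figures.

First find R_p for the parallel pair, then treat R_p + R_C as a series loop.
R_p = (58.4×68.1)/(58.4+68.1) = 31.44 Ω
R_total = R_p + 10.0 = 31.44 + 10.0 = 41.44 Ω
I = V / R_total = 230 / 41.44 = 5.550 A
All the supply current flows through R_C; use P = I²R_C.
P_R_C = (5.550)² × 10.0 = 308.1 W

308 W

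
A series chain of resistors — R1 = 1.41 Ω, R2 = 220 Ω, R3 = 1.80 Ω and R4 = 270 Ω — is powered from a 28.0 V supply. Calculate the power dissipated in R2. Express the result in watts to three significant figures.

Since the resistors are in series they all carry the loop current I = V/R_total; the power in any one is I²R.
R_total = 1.41 + 220 + 1.80 + 270 = 493.2 Ω
I = V / R_total = 28.0 / 493.2 = 0.05677 A
P_R2 = I² × R2 = (0.05677)² × 220 = 0.7090 W

0.709 W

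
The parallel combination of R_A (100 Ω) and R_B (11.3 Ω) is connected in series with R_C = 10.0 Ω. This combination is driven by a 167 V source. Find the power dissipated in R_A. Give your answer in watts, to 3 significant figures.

70.8 W

Reduce the parallel combination to a single R_p; the circuit then becomes R_p in series with the remaining resistor.
R_p = (100×11.3)/(100+11.3) = 10.15 Ω
R_total = R_p + 10.0 = 10.15 + 10.0 = 20.15 Ω
I = V / R_total = 167 / 20.15 = 8.287 A
Voltage across the parallel pair: V_p = I × R_p = 8.287 × 10.15 = 84.13 V
R_A has V_p across it, so P = V_p²/R_A.
P_R_A = (84.13)² / 100 = 70.78 W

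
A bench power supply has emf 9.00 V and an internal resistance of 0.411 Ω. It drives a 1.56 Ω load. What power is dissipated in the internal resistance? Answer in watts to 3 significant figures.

8.57 W

The source's internal resistance is just another series element carrying I; its dissipation is I²r.
I = ε / (r + R) = 9.00 / (0.411 + 1.56) = 4.566 A
P_int = I² r = (4.566)² × 0.411 = 8.569 W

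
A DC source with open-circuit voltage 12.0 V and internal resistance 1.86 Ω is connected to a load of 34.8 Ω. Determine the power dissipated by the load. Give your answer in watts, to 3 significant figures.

3.73 W

Find the circuit current first, then P = I²R for the load (series elements share I).
I = ε / (r + R) = 12.0 / (1.86 + 34.8) = 0.3273 A
P_load = I² R = (0.3273)² × 34.8 = 3.729 W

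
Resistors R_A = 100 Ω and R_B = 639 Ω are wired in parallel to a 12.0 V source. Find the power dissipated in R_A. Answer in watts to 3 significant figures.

1.44 W

Parallel branches share the same voltage; P = V²/R gives the branch power in one step.
P_R_A = V² / R_A = (12.0)² / 100 Ω = 1.440 W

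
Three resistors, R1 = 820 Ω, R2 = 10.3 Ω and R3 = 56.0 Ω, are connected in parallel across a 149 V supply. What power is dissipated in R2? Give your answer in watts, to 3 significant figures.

2160 W

Every branch has 149 V across it, so for R2 the power is simply V²/R.
P_R2 = V² / R2 = (149)² / 10.3 Ω = 2155 W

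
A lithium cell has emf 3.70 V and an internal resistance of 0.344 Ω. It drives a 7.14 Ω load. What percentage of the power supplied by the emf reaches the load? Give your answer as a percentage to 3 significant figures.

95.4 %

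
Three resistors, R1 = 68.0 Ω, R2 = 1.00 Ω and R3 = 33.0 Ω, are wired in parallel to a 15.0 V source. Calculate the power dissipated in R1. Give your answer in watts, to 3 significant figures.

Each parallel branch sees the full supply voltage, so P = V²/R applies directly to the target branch.
P_R1 = V² / R1 = (15.0)² / 68.0 Ω = 3.309 W

3.31 W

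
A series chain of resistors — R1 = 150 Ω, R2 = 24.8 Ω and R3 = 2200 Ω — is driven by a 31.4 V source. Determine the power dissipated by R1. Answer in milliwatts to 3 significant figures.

26.2 mW

Series elements share the same current, so find I first, then use P = I²R.
R_total = 150 + 24.8 + 2200 = 2375 Ω
I = V / R_total = 31.4 / 2375 = 0.01322 A
P_R1 = I² × R1 = (0.01322)² × 150 = 0.02622 W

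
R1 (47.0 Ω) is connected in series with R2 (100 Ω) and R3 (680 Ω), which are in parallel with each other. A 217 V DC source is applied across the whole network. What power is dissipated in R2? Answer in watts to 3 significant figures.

First combine the parallel branches into one equivalent R_p, then R1 + R_p is a series pair.
R_p = (100×680)/(100+680) = 87.18 Ω
R_total = 47.0 + 87.18 = 134.2 Ω
I = V / R_total = 217 / 134.2 = 1.617 A
Voltage across the parallel pair: V_p = I × R_p = 1.617 × 87.18 = 141.0 V
R2 sees V_p directly, so P = V_p² / R2.
P_R2 = (141.0)² / 100 = 198.8 W

199 W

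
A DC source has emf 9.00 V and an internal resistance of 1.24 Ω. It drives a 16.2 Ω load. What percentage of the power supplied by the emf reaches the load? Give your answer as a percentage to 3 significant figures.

The source delivers εI, of which I²R reaches the load and I²r is lost; since I is common, η = R/(R+r).
η = R / (R + r) = 16.2 / (16.2 + 1.24) = 0.9289

92.9 %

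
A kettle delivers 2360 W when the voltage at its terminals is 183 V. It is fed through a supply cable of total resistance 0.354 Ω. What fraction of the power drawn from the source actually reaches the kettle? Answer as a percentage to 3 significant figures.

I = P / V = 2360 / 183 = 12.90 A through the supply cable.
P_line = I² R_line = (12.90)² × 0.354 = 58.87 W
P_source = P_load + P_line = 2360 + 58.87 = 2419 W
η = P_load / P_source = 2360 / 2419 = 0.9757

97.6 %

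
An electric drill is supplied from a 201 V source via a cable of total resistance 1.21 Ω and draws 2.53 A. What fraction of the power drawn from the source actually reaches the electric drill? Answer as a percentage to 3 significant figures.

98.5 %

The cable carries the full 2.53 A.
P_line = I² R_line = (2.530)² × 1.21 = 7.745 W
P_source = V I = 201 × 2.530 = 508.5 W; P_load = 500.8 W
η = P_load / P_source = 500.8 / 508.5 = 0.9848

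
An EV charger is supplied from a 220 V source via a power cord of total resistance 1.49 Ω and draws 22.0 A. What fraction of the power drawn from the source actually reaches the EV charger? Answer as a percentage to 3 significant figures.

The power cord carries the full 22.0 A.
P_line = I² R_line = (22.00)² × 1.49 = 721.2 W
P_source = V I = 220 × 22.00 = 4840 W; P_load = 4119 W
η = P_load / P_source = 4119 / 4840 = 0.8510

85.1 %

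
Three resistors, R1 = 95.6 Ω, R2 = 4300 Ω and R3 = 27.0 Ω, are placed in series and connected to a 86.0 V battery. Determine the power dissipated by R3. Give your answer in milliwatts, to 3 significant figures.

In a series string the same current flows through every resistor — find that current, then P = I²R for the one we want.
R_total = 95.6 + 4300 + 27.0 = 4423 Ω
I = V / R_total = 86.0 / 4423 = 0.01945 A
P_R3 = I² × R3 = (0.01945)² × 27.0 = 0.01021 W

10.2 mW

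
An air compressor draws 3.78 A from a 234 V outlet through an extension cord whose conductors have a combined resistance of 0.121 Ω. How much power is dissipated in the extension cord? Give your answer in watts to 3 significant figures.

The extension cord is a series resistance carrying the load current; its dissipation is I²R_line.
The extension cord carries the full 3.78 A.
P_line = I² R_line = (3.780)² × 0.121 = 1.729 W

1.73 W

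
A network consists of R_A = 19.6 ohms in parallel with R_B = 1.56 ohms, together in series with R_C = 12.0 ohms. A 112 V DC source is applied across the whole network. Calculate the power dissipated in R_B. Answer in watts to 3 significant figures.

Collapse the R_A‖R_B pair into one equivalent R_p; then R_p and R_C form a series string.
R_p = (19.6×1.56)/(19.6+1.56) = 1.445 Ω
R_total = R_p + 12.0 = 1.445 + 12.0 = 13.44 Ω
I = V / R_total = 112 / 13.44 = 8.330 A
Voltage across the parallel pair: V_p = I × R_p = 8.330 × 1.445 = 12.04 V
Use P = V²/R for R_B with V = V_p.
P_R_B = (12.04)² / 1.56 = 92.88 W

92.9 W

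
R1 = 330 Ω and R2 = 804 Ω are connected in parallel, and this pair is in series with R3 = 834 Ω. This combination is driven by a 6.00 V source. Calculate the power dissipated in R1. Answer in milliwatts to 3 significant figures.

Collapse the R1‖R2 pair into one equivalent R_p; then R_p and R3 form a series string.
R_p = (330×804)/(330+804) = 234.0 Ω
R_total = R_p + 834 = 234.0 + 834 = 1068 Ω
I = V / R_total = 6.00 / 1068 = 0.005618 A
Voltage across the parallel pair: V_p = I × R_p = 0.005618 × 234.0 = 1.314 V
R1 has V_p across it, so P = V_p²/R1.
P_R1 = (1.314)² / 330 = 0.005236 W

5.24 mW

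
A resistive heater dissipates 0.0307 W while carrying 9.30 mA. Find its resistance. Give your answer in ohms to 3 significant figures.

355 Ω

The two known quantities fix the third via R = P / I².
R = 0.0307 / (0.009300)² = 355.0 Ω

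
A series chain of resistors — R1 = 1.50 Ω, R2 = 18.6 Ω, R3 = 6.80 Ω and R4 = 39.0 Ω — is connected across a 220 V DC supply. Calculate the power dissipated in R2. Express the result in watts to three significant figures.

Since the resistors are in series they all carry the loop current I = V/R_total; the power in any one is I²R.
R_total = 1.50 + 18.6 + 6.80 + 39.0 = 65.90 Ω
I = V / R_total = 220 / 65.90 = 3.338 A
P_R2 = I² × R2 = (3.338)² × 18.6 = 207.3 W

207 W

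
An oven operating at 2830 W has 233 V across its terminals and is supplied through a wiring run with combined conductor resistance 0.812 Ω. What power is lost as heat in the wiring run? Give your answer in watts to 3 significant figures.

The wiring run and load are in series, so the same current flows in both; the loss is I²R_line.
I = P / V = 2830 / 233 = 12.15 A through the wiring run.
P_line = I² R_line = (12.15)² × 0.812 = 119.8 W

120 W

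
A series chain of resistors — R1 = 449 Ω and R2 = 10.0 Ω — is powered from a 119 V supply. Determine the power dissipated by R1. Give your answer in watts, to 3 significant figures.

30.2 W

Series elements share the same current, so find I first, then use P = I²R.
R_total = 449 + 10.0 = 459.0 Ω
I = V / R_total = 119 / 459.0 = 0.2593 A
P_R1 = I² × R1 = (0.2593)² × 449 = 30.18 W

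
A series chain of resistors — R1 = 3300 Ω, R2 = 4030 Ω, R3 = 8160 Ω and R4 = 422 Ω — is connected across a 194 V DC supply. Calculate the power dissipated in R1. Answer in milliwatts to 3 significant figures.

In a series string the same current flows through every resistor — find that current, then P = I²R for the one we want.
R_total = 3300 + 4030 + 8160 + 422 = 15910 Ω
I = V / R_total = 194 / 15910 = 0.01219 A
P_R1 = I² × R1 = (0.01219)² × 3300 = 0.4905 W

491 mW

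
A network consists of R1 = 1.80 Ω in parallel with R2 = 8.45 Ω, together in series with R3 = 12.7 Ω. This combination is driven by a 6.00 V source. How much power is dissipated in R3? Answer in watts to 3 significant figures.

2.27 W

First find R_p for the parallel pair, then treat R_p + R3 as a series loop.
R_p = (1.80×8.45)/(1.80+8.45) = 1.484 Ω
R_total = R_p + 12.7 = 1.484 + 12.7 = 14.18 Ω
I = V / R_total = 6.00 / 14.18 = 0.4230 A
R3 is the series element, so its power is I²R.
P_R3 = (0.4230)² × 12.7 = 2.273 W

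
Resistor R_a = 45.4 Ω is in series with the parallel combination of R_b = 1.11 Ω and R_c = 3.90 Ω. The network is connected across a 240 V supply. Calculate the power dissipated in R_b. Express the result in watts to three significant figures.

Collapse R_b‖R_c to a single equivalent, reducing the network to two series elements.
R_p = (1.11×3.90)/(1.11+3.90) = 0.8641 Ω
R_total = 45.4 + 0.8641 = 46.26 Ω
I = V / R_total = 240 / 46.26 = 5.188 A
Voltage across the parallel pair: V_p = I × R_p = 5.188 × 0.8641 = 4.482 V
With V_p across R_b, its power is V_p²/R_b.
P_R_b = (4.482)² / 1.11 = 18.10 W

18.1 W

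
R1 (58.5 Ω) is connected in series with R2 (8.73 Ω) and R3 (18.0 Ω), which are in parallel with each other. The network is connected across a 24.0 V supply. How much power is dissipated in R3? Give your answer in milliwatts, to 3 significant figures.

267 mW

Reduce the parallel pair to R_p first; the network is then a simple series string.
R_p = (8.73×18.0)/(8.73+18.0) = 5.879 Ω
R_total = 58.5 + 5.879 = 64.38 Ω
I = V / R_total = 24.0 / 64.38 = 0.3728 A
Voltage across the parallel pair: V_p = I × R_p = 0.3728 × 5.879 = 2.192 V
With V_p across R3, its power is V_p²/R3.
P_R3 = (2.192)² / 18.0 = 0.2668 W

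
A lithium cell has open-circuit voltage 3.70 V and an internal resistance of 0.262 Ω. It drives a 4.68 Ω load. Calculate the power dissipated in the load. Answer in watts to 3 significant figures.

2.62 W

With r and R in series, I = ε/(r+R); the load dissipates I²R.
I = ε / (r + R) = 3.70 / (0.262 + 4.68) = 0.7487 A
P_load = I² R = (0.7487)² × 4.68 = 2.623 W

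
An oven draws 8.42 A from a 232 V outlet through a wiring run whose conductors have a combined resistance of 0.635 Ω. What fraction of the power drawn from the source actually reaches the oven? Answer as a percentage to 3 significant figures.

97.7 %

The wiring run carries the full 8.42 A.
P_line = I² R_line = (8.420)² × 0.635 = 45.02 W
P_source = V I = 232 × 8.420 = 1953 W; P_load = 1908 W
η = P_load / P_source = 1908 / 1953 = 0.9770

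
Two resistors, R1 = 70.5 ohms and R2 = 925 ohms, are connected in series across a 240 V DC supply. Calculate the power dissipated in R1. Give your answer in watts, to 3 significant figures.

4.10 W

Series elements share the same current, so find I first, then use P = I²R.
R_total = 70.5 + 925 = 995.5 Ω
I = V / R_total = 240 / 995.5 = 0.2411 A
P_R1 = I² × R1 = (0.2411)² × 70.5 = 4.098 W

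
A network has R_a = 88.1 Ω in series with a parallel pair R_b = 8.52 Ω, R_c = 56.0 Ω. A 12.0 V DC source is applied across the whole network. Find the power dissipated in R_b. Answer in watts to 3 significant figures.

0.101 W

Replace R_b and R_c with their parallel equivalent so the circuit becomes R_a in series with R_p.
R_p = (8.52×56.0)/(8.52+56.0) = 7.395 Ω
R_total = 88.1 + 7.395 = 95.49 Ω
I = V / R_total = 12.0 / 95.49 = 0.1257 A
Voltage across the parallel pair: V_p = I × R_p = 0.1257 × 7.395 = 0.9293 V
With V_p across R_b, its power is V_p²/R_b.
P_R_b = (0.9293)² / 8.52 = 0.1014 W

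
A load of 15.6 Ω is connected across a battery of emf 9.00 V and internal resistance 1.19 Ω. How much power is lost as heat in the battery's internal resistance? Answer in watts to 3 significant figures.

0.342 W

The internal resistance carries the same current as the load; P_int = I²r.
I = ε / (r + R) = 9.00 / (1.19 + 15.6) = 0.5360 A
P_int = I² r = (0.5360)² × 1.19 = 0.3419 W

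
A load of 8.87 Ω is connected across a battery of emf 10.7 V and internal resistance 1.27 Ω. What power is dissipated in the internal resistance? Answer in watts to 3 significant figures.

The source's internal resistance is just another series element carrying I; its dissipation is I²r.
I = ε / (r + R) = 10.7 / (1.27 + 8.87) = 1.055 A
P_int = I² r = (1.055)² × 1.27 = 1.414 W

1.41 W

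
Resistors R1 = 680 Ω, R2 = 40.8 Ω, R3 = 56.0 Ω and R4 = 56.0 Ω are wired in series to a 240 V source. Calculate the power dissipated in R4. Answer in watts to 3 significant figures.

4.65 W

In a series string the same current flows through every resistor — find that current, then P = I²R for the one we want.
R_total = 680 + 40.8 + 56.0 + 56.0 = 832.8 Ω
I = V / R_total = 240 / 832.8 = 0.2882 A
P_R4 = I² × R4 = (0.2882)² × 56.0 = 4.651 W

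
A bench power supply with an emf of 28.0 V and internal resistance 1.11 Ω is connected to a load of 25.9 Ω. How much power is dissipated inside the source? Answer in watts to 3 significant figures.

1.19 W

r is in series with the load, so it carries the full circuit current — the loss in it is I²r.
I = ε / (r + R) = 28.0 / (1.11 + 25.9) = 1.037 A
P_int = I² r = (1.037)² × 1.11 = 1.193 W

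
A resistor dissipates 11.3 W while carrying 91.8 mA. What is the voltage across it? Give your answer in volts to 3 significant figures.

123 V

From P = V I = I²R = V²/R, with the two given quantities we get V = P / I.
V = 11.3 / 0.09180 = 123.1 V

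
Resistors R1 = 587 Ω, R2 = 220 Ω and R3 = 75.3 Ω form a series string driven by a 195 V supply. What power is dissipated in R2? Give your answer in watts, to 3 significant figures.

The current is common to all series resistors; compute it, then apply P = I²R for the target.
R_total = 587 + 220 + 75.3 = 882.3 Ω
I = V / R_total = 195 / 882.3 = 0.2210 A
P_R2 = I² × R2 = (0.2210)² × 220 = 10.75 W

10.7 W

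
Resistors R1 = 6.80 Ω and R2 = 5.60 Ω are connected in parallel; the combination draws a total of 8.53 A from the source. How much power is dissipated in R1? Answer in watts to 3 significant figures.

We need the common branch voltage; get it from I_total × R_eq, then P = V²/R for the branch.
1/R_eq = 1/6.80 + 1/5.60 ⇒ R_eq = 3.071 Ω
V = I_total × R_eq = 8.530 × 3.071 = 26.20 V
P_R1 = V² / R1 = (26.20)² / 6.80 = 100.9 W

101 W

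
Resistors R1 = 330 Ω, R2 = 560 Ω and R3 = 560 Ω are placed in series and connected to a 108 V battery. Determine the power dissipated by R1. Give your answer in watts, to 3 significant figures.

1.83 W

The current is common to all series resistors; compute it, then apply P = I²R for the target.
R_total = 330 + 560 + 560 = 1450 Ω
I = V / R_total = 108 / 1450 = 0.07448 A
P_R1 = I² × R1 = (0.07448)² × 330 = 1.831 W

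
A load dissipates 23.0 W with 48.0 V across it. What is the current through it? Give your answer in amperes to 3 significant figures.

0.479 A

Inverting the appropriate power form: I = P / V.
I = 23.0 / 48.0 = 0.4792 A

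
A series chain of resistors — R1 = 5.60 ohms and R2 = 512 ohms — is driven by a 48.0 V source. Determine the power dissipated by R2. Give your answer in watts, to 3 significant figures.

4.40 W

Every series element carries the same I. Get I from the total resistance, then P = I² × R2.
R_total = 5.60 + 512 = 517.6 Ω
I = V / R_total = 48.0 / 517.6 = 0.09274 A
P_R2 = I² × R2 = (0.09274)² × 512 = 4.403 W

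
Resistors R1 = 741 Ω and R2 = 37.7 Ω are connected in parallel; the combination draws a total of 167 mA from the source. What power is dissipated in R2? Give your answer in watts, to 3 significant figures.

0.952 W

Only the total current is stated, so first find the parallel equivalent to get the voltage across the combination.
1/R_eq = 1/741 + 1/37.7 ⇒ R_eq = 35.87 Ω
V = I_total × R_eq = 0.1670 × 35.87 = 5.991 V
P_R2 = V² / R2 = (5.991)² / 37.7 = 0.9521 W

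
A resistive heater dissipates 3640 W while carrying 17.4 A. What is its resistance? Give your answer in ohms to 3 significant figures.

12.0 Ω

Rearranging the power relation for the two known quantities gives R = P / I².
R = 3640 / (17.40)² = 12.02 Ω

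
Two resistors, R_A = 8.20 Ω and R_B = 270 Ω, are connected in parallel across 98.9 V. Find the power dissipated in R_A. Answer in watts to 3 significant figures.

Every branch has 98.9 V across it, so for R_A the power is simply V²/R.
P_R_A = V² / R_A = (98.9)² / 8.20 Ω = 1193 W

1190 W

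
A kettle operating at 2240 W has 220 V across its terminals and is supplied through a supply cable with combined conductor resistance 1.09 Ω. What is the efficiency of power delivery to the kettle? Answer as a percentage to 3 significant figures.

I = P / V = 2240 / 220 = 10.18 A through the supply cable.
P_line = I² R_line = (10.18)² × 1.09 = 113.0 W
P_source = P_load + P_line = 2240 + 113.0 = 2353 W
η = P_load / P_source = 2240 / 2353 = 0.9520

95.2 %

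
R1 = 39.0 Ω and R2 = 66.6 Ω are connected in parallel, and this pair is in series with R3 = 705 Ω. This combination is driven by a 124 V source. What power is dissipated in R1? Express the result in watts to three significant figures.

Combine R1 and R2 into their parallel equivalent first, reducing the network to two series resistors.
R_p = (39.0×66.6)/(39.0+66.6) = 24.60 Ω
R_total = R_p + 705 = 24.60 + 705 = 729.6 Ω
I = V / R_total = 124 / 729.6 = 0.1700 A
Voltage across the parallel pair: V_p = I × R_p = 0.1700 × 24.60 = 4.180 V
Use P = V²/R for R1 with V = V_p.
P_R1 = (4.180)² / 39.0 = 0.4481 W

0.448 W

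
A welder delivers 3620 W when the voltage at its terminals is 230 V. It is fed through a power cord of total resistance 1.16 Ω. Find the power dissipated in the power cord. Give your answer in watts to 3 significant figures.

287 W

The power cord and load are in series, so the same current flows in both; the loss is I²R_line.
I = P / V = 3620 / 230 = 15.74 A through the power cord.
P_line = I² R_line = (15.74)² × 1.16 = 287.4 W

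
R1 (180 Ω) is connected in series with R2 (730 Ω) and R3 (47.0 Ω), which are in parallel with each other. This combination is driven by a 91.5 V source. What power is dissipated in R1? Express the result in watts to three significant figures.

Replace R2 and R3 with their parallel equivalent so the circuit becomes R1 in series with R_p.
R_p = (730×47.0)/(730+47.0) = 44.16 Ω
R_total = 180 + 44.16 = 224.2 Ω
I = V / R_total = 91.5 / 224.2 = 0.4082 A
The full supply current passes through R1: P = I²R.
P_R1 = (0.4082)² × 180 = 29.99 W

30.0 W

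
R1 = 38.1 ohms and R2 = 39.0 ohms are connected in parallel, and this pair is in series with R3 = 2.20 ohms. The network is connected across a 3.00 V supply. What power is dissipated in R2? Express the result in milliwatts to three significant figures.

Collapse the R1‖R2 pair into one equivalent R_p; then R_p and R3 form a series string.
R_p = (38.1×39.0)/(38.1+39.0) = 19.27 Ω
R_total = R_p + 2.20 = 19.27 + 2.20 = 21.47 Ω
I = V / R_total = 3.00 / 21.47 = 0.1397 A
Voltage across the parallel pair: V_p = I × R_p = 0.1397 × 19.27 = 2.693 V
Use P = V²/R for R2 with V = V_p.
P_R2 = (2.693)² / 39.0 = 0.1859 W

186 mW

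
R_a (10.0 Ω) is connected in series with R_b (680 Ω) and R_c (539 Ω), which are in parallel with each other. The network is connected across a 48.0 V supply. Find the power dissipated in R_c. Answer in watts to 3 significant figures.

4.00 W

Replace R_b and R_c with their parallel equivalent so the circuit becomes R_a in series with R_p.
R_p = (680×539)/(680+539) = 300.7 Ω
R_total = 10.0 + 300.7 = 310.7 Ω
I = V / R_total = 48.0 / 310.7 = 0.1545 A
Voltage across the parallel pair: V_p = I × R_p = 0.1545 × 300.7 = 46.45 V
R_c is across V_p, so use P = V²/R for that branch.
P_R_c = (46.45)² / 539 = 4.004 W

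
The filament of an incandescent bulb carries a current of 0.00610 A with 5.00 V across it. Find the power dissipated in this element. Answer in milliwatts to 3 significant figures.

30.5 mW

With V and I both given, power follows immediately from P = V I.
P = 5.00 V × 0.006100 A = 0.03050 W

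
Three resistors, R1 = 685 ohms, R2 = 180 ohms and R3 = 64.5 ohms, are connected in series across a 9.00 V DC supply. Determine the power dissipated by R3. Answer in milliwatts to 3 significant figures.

6.05 mW

Every series element carries the same I. Get I from the total resistance, then P = I² × R3.
R_total = 685 + 180 + 64.5 = 929.5 Ω
I = V / R_total = 9.00 / 929.5 = 0.009683 A
P_R3 = I² × R3 = (0.009683)² × 64.5 = 0.006047 W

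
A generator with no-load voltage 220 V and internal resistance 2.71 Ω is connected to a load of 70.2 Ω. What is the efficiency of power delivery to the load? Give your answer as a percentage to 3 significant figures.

Efficiency is P_load / P_total. With a series r and R sharing the same I, P = I²R for each, so η = R/(R+r).
η = R / (R + r) = 70.2 / (70.2 + 2.71) = 0.9628

96.3 %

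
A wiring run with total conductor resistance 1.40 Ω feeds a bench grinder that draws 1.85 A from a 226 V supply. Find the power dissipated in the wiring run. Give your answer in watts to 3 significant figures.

The wiring run is a series resistance carrying the load current; its dissipation is I²R_line.
The wiring run carries the full 1.85 A.
P_line = I² R_line = (1.850)² × 1.40 = 4.792 W

4.79 W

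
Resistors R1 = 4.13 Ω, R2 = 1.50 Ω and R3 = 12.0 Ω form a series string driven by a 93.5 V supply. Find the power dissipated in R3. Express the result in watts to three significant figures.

338 W

The current is common to all series resistors; compute it, then apply P = I²R for the target.
R_total = 4.13 + 1.50 + 12.0 = 17.63 Ω
I = V / R_total = 93.5 / 17.63 = 5.303 A
P_R3 = I² × R3 = (5.303)² × 12.0 = 337.5 W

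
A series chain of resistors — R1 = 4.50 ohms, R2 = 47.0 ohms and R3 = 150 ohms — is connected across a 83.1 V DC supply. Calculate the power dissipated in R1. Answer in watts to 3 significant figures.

0.765 W

Series elements share the same current, so find I first, then use P = I²R.
R_total = 4.50 + 47.0 + 150 = 201.5 Ω
I = V / R_total = 83.1 / 201.5 = 0.4124 A
P_R1 = I² × R1 = (0.4124)² × 4.50 = 0.7654 W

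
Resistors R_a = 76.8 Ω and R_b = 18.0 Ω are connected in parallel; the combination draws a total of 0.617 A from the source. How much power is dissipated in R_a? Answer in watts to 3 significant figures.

1.05 W

Only the total current is stated, so first find the parallel equivalent to get the voltage across the combination.
1/R_eq = 1/76.8 + 1/18.0 ⇒ R_eq = 14.58 Ω
V = I_total × R_eq = 0.6170 × 14.58 = 8.997 V
P_R_a = V² / R_a = (8.997)² / 76.8 = 1.054 W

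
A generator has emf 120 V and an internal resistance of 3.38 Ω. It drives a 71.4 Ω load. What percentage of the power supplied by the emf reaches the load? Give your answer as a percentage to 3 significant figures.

η = P_load/(P_load+P_int) = I²R/(I²R+I²r) = R/(R+r) — the I² cancels for series elements.
η = R / (R + r) = 71.4 / (71.4 + 3.38) = 0.9548

95.5 %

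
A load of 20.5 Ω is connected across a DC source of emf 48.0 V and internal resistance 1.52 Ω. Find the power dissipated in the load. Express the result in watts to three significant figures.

The internal resistance and the load are in series, so the same I flows through both; get I from ε/(r+R), then I²R for the load.
I = ε / (r + R) = 48.0 / (1.52 + 20.5) = 2.180 A
P_load = I² R = (2.180)² × 20.5 = 97.41 W

97.4 W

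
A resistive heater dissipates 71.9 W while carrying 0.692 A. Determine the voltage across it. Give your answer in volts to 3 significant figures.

104 V

Rearranging the power relation for the two known quantities gives V = P / I.
V = 71.9 / 0.6920 = 103.9 V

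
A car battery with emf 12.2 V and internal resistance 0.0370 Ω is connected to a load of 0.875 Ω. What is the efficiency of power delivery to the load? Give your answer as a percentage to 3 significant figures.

Both r and R carry the same current, so the power split is just the resistance split: η = R/(R+r).
η = R / (R + r) = 0.875 / (0.875 + 0.0370) = 0.9594

95.9 %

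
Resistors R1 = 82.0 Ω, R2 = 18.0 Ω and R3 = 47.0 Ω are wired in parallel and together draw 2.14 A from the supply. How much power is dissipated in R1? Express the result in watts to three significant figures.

Only the total current is stated, so first find the parallel equivalent to get the voltage across the combination.
1/R_eq = 1/82.0 + 1/18.0 + 1/47.0 ⇒ R_eq = 11.23 Ω
V = I_total × R_eq = 2.140 × 11.23 = 24.04 V
P_R1 = V² / R1 = (24.04)² / 82.0 = 7.046 W

7.05 W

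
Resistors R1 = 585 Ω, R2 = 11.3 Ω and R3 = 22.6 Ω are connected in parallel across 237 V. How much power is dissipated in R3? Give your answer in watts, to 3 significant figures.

Parallel branches share the same voltage; P = V²/R gives the branch power in one step.
P_R3 = V² / R3 = (237)² / 22.6 Ω = 2485 W

2490 W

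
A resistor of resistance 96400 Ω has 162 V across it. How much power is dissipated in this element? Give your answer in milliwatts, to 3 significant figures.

V and R are stated; P = V²/R avoids computing the current.
P = (162 V)² / 96400 Ω = 0.2722 W

272 mW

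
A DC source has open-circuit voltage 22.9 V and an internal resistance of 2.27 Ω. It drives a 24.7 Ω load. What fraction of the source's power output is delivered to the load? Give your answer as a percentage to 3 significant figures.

Efficiency is P_load / P_total. With a series r and R sharing the same I, P = I²R for each, so η = R/(R+r).
η = R / (R + r) = 24.7 / (24.7 + 2.27) = 0.9158

91.6 %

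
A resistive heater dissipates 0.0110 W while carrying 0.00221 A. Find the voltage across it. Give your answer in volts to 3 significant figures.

From P = V I = I²R = V²/R, with the two given quantities we get V = P / I.
V = 0.0110 / 0.002210 = 4.977 V

4.98 V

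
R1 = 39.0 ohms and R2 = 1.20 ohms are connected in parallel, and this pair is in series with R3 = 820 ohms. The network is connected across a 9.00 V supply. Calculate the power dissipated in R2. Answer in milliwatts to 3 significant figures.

0.136 mW

Combine R1 and R2 into their parallel equivalent first, reducing the network to two series resistors.
R_p = (39.0×1.20)/(39.0+1.20) = 1.164 Ω
R_total = R_p + 820 = 1.164 + 820 = 821.2 Ω
I = V / R_total = 9.00 / 821.2 = 0.01096 A
Voltage across the parallel pair: V_p = I × R_p = 0.01096 × 1.164 = 0.01276 V
Use P = V²/R for R2 with V = V_p.
P_R2 = (0.01276)² / 1.20 = 0.0001357 W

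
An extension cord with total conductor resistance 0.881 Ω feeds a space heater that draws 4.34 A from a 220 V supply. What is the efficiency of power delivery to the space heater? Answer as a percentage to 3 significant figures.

98.3 %

The extension cord carries the full 4.34 A.
P_line = I² R_line = (4.340)² × 0.881 = 16.59 W
P_source = V I = 220 × 4.340 = 954.8 W; P_load = 938.2 W
η = P_load / P_source = 938.2 / 954.8 = 0.9826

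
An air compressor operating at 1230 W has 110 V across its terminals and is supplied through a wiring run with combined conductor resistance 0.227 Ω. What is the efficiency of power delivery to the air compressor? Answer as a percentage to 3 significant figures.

I = P / V = 1230 / 110 = 11.18 A through the wiring run.
P_line = I² R_line = (11.18)² × 0.227 = 28.38 W
P_source = P_load + P_line = 1230 + 28.38 = 1258 W
η = P_load / P_source = 1230 / 1258 = 0.9774

97.7 %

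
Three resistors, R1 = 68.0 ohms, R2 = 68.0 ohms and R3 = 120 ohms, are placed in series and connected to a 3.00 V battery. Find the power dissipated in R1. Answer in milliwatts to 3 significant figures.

9.34 mW

Every series element carries the same I. Get I from the total resistance, then P = I² × R1.
R_total = 68.0 + 68.0 + 120 = 256.0 Ω
I = V / R_total = 3.00 / 256.0 = 0.01172 A
P_R1 = I² × R1 = (0.01172)² × 68.0 = 0.009338 W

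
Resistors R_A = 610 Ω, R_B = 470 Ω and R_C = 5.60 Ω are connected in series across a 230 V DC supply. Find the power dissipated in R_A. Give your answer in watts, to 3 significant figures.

Every series element carries the same I. Get I from the total resistance, then P = I² × R_A.
R_total = 610 + 470 + 5.60 = 1086 Ω
I = V / R_total = 230 / 1086 = 0.2119 A
P_R_A = I² × R_A = (0.2119)² × 610 = 27.38 W

27.4 W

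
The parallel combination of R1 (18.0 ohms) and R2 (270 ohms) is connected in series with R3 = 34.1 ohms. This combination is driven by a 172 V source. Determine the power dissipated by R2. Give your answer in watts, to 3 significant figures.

Combine R1 and R2 into their parallel equivalent first, reducing the network to two series resistors.
R_p = (18.0×270)/(18.0+270) = 16.88 Ω
R_total = R_p + 34.1 = 16.88 + 34.1 = 50.98 Ω
I = V / R_total = 172 / 50.98 = 3.374 A
Voltage across the parallel pair: V_p = I × R_p = 3.374 × 16.88 = 56.94 V
R2 has V_p across it, so P = V_p²/R2.
P_R2 = (56.94)² / 270 = 12.01 W

12.0 W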